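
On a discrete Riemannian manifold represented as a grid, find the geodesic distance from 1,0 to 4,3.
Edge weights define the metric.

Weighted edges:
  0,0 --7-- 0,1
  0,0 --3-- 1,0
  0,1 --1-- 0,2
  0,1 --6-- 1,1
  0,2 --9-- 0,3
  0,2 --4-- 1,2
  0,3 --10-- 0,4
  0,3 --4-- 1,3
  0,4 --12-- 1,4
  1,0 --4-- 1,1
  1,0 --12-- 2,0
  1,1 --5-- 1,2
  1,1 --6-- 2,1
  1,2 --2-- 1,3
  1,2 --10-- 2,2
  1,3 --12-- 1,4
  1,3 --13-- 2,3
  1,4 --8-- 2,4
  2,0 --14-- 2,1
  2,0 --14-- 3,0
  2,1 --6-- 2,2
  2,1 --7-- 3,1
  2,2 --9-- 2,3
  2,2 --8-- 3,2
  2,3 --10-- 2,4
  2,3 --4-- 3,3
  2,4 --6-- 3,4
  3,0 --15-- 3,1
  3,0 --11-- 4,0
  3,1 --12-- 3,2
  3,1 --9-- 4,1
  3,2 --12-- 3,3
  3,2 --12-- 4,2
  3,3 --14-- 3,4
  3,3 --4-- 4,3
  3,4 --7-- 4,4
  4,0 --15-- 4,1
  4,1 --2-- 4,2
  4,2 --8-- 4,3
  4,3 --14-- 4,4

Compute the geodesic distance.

Shortest path: 1,0 → 1,1 → 1,2 → 1,3 → 2,3 → 3,3 → 4,3, total weight = 32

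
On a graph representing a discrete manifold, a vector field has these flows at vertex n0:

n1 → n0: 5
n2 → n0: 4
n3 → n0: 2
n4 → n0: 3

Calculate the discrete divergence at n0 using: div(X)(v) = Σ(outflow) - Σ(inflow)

Divergence = sum of outgoing flows = (-5) + (-4) + (-2) + (-3) = -14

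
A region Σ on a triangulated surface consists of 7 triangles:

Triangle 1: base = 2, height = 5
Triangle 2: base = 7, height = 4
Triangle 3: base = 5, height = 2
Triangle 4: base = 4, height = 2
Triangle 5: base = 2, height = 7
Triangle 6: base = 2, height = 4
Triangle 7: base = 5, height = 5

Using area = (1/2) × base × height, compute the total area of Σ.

(1/2)×2×5 + (1/2)×7×4 + (1/2)×5×2 + (1/2)×4×2 + (1/2)×2×7 + (1/2)×2×4 + (1/2)×5×5 = 51.5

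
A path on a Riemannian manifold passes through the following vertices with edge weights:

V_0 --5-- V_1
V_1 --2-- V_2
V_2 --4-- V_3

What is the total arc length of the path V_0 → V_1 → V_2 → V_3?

Arc length = 5 + 2 + 4 = 11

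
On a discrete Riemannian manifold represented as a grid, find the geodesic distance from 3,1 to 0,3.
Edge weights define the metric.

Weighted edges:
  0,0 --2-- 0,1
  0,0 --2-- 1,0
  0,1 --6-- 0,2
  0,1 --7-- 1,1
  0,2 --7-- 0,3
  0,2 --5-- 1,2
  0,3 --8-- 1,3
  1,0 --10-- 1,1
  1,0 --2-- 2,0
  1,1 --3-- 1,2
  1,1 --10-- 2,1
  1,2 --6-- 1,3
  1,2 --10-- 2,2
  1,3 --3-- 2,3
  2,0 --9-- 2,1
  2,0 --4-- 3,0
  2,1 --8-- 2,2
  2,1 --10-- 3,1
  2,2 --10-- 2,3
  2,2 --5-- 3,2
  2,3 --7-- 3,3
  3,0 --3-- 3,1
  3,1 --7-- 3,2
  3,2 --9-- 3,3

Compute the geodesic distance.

Shortest path: 3,1 → 3,0 → 2,0 → 1,0 → 0,0 → 0,1 → 0,2 → 0,3, total weight = 26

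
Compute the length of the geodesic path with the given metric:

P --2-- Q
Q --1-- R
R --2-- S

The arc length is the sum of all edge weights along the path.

Arc length = 2 + 1 + 2 = 5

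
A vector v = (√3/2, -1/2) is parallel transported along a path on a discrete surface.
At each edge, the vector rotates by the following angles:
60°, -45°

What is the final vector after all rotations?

Total rotation: 60° + (-45°) = 15°. Final vector: (0.9659, -0.2588)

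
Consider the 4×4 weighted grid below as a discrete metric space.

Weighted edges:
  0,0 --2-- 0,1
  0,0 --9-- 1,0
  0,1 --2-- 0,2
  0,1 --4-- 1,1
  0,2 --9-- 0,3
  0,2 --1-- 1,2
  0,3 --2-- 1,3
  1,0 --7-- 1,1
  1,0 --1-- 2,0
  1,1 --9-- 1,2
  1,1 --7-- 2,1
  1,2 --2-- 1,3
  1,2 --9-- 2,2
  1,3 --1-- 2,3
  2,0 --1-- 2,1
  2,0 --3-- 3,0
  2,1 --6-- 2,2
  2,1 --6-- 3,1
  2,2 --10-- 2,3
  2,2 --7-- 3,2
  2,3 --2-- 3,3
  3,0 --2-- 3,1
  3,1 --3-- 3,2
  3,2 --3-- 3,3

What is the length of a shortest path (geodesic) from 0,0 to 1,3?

Shortest path: 0,0 → 0,1 → 0,2 → 1,2 → 1,3, total weight = 7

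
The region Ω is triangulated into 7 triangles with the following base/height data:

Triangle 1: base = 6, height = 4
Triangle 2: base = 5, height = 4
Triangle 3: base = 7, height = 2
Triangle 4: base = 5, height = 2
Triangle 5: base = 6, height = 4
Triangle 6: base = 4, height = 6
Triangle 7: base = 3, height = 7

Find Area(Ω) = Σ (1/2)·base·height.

(1/2)×6×4 + (1/2)×5×4 + (1/2)×7×2 + (1/2)×5×2 + (1/2)×6×4 + (1/2)×4×6 + (1/2)×3×7 = 68.5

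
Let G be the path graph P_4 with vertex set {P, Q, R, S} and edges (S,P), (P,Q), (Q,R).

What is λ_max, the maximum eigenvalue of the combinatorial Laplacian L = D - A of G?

The path graph P_n has Laplacian eigenvalues λ_k = 2 − 2cos(kπ/n), k = 0, 1, …, n−1. Here n = 4:
k=0: 2 − 2cos(0) = 0.0; k=1: 2 − 2cos(π/4) = 0.5858; k=2: 2 − 2cos(π/2) = 2.0; k=3: 2 − 2cos(3π/4) = 3.4142.
Laplacian eigenvalues: [0.0, 0.5858, 2.0, 3.4142]. Largest eigenvalue (spectral radius) = 3.4142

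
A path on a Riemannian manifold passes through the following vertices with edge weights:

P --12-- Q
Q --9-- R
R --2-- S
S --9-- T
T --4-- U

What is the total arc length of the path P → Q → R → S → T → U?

Arc length = 12 + 9 + 2 + 9 + 4 = 36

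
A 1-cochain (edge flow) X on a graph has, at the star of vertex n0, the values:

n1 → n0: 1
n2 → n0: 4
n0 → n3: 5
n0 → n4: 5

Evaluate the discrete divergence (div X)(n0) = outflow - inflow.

Divergence = sum of outgoing flows = (-1) + (-4) + 5 + 5 = 5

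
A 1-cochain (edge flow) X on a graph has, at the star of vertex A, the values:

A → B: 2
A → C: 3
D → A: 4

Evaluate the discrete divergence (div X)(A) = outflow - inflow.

Divergence = sum of outgoing flows = 2 + 3 + (-4) = 1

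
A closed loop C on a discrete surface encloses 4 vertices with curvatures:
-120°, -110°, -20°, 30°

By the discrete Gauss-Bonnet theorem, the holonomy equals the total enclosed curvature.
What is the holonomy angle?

Holonomy = total enclosed curvature = (-120°) + (-110°) + (-20°) + 30° = -220°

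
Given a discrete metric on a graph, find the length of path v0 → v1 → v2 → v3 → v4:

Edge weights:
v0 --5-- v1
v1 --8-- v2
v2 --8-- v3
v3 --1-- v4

Arc length = 5 + 8 + 8 + 1 = 22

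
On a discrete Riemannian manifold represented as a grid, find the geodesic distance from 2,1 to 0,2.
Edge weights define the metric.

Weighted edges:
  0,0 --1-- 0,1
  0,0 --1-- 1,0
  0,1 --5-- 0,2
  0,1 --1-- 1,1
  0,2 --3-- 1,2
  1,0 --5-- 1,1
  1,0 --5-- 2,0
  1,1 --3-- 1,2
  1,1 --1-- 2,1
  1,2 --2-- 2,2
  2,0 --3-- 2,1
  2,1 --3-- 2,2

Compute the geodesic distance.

Shortest path: 2,1 → 1,1 → 0,1 → 0,2, total weight = 7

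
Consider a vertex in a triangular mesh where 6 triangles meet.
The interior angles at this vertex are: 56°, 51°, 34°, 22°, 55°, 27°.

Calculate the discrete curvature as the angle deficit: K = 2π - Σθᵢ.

Sum of angles = 245°. K = 360° - 245° = 115° = 23π/36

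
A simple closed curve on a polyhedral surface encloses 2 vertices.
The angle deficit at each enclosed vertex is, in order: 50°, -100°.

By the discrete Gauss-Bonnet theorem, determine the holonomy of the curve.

Holonomy = total enclosed curvature = 50° + (-100°) = -50°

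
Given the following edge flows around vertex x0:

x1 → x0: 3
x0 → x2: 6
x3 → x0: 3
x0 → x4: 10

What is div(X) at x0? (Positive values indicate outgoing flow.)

Divergence = sum of outgoing flows = (-3) + 6 + (-3) + 10 = 10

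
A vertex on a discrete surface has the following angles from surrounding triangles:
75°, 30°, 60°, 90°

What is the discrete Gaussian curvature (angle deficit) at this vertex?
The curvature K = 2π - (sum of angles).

Sum of angles = 255°. K = 360° - 255° = 105°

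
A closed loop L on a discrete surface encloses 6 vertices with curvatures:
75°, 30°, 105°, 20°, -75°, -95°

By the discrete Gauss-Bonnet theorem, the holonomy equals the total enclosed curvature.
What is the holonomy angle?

Holonomy = total enclosed curvature = 75° + 30° + 105° + 20° + (-75°) + (-95°) = 60°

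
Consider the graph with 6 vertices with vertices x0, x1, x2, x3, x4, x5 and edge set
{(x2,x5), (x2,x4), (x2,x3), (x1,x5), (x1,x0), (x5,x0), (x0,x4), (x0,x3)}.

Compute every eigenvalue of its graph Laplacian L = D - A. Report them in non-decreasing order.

Degrees: deg(x0) = 4, deg(x1) = 2, deg(x2) = 3, deg(x3) = 2, deg(x4) = 2, deg(x5) = 3.
L = D − A with rows/columns ordered (x0, x1, x2, x3, x4, x5):
  [ 4, -1,  0, -1, -1, -1]
  [-1,  2,  0,  0,  0, -1]
  [ 0,  0,  3, -1, -1, -1]
  [-1,  0, -1,  2,  0,  0]
  [-1,  0, -1,  0,  2,  0]
  [-1, -1, -1,  0,  0,  3]
Characteristic polynomial: det(λI − L) = λ(λ² − 7λ + 8)(λ − 2)(λ − 3)(λ − 4).
Roots: λ = 0; (λ² − 7λ + 8) = 0 ⇒ λ = (7 ± √17)/2 ≈ 1.4384, 5.5616; (λ − 2) = 0 ⇒ λ = 2; (λ − 3) = 0 ⇒ λ = 3; (λ − 4) = 0 ⇒ λ = 4.
(Check: the roots sum (with multiplicity) to 16, matching trace L = Σdeg = 2·8 = 16.)
Laplacian eigenvalues (increasing order): [0.0, 1.4384, 2.0, 3.0, 4.0, 5.5616]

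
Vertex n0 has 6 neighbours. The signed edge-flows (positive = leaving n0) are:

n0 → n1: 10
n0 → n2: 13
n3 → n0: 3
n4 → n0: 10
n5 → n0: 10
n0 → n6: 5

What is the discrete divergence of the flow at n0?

Divergence = sum of outgoing flows = 10 + 13 + (-3) + (-10) + (-10) + 5 = 5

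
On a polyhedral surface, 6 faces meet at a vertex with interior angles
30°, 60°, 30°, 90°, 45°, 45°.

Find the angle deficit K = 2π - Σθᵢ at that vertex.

Sum of angles = 300°. K = 360° - 300° = 60°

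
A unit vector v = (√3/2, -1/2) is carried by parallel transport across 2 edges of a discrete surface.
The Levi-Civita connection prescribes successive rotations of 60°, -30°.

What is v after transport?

Total rotation: 60° + (-30°) = 30°. Final vector: (1, 0)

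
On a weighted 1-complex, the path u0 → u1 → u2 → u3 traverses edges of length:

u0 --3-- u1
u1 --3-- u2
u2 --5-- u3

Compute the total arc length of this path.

Arc length = 3 + 3 + 5 = 11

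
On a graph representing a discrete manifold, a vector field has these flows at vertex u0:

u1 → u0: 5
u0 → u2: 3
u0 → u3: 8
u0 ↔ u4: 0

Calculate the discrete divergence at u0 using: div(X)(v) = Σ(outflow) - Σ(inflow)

Divergence = sum of outgoing flows = (-5) + 3 + 8 + 0 = 6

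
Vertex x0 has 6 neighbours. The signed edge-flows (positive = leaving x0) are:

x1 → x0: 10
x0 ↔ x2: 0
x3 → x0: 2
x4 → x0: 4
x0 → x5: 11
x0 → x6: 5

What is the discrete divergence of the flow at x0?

Divergence = sum of outgoing flows = (-10) + 0 + (-2) + (-4) + 11 + 5 = 0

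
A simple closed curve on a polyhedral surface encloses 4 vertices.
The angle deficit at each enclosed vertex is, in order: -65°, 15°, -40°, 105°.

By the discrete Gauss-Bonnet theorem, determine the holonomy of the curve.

Holonomy = total enclosed curvature = (-65°) + 15° + (-40°) + 105° = 15°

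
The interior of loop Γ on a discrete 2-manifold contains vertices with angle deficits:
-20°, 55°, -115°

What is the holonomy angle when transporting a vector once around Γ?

Holonomy = total enclosed curvature = (-20°) + 55° + (-115°) = -80°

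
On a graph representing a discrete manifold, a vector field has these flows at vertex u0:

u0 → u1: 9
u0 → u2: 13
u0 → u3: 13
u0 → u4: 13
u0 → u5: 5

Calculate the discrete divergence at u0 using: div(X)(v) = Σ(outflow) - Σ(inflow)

Divergence = sum of outgoing flows = 9 + 13 + 13 + 13 + 5 = 53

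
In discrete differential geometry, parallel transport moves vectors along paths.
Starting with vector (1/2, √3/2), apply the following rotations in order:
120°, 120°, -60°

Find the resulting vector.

Total rotation: 120° + 120° + (-60°) = 180°. Final vector: (-0.5000, -0.8660)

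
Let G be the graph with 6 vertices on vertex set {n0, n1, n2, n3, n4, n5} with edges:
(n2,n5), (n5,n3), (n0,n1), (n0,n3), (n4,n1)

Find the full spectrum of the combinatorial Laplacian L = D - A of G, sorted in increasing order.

Degrees: deg(n0) = 2, deg(n1) = 2, deg(n2) = 1, deg(n3) = 2, deg(n4) = 1, deg(n5) = 2.
L = D − A with rows/columns ordered (n0, n1, n2, n3, n4, n5):
  [ 2, -1,  0, -1,  0,  0]
  [-1,  2,  0,  0, -1,  0]
  [ 0,  0,  1,  0,  0, -1]
  [-1,  0,  0,  2,  0, -1]
  [ 0, -1,  0,  0,  1,  0]
  [ 0,  0, -1, -1,  0,  2]
Characteristic polynomial: det(λI − L) = λ(λ² − 4λ + 1)(λ − 1)(λ − 2)(λ − 3).
Roots: λ = 0; (λ² − 4λ + 1) = 0 ⇒ λ = 2 ± √3 ≈ 0.2679, 3.7321; (λ − 1) = 0 ⇒ λ = 1; (λ − 2) = 0 ⇒ λ = 2; (λ − 3) = 0 ⇒ λ = 3.
(Check: the roots sum (with multiplicity) to 10, matching trace L = Σdeg = 2·5 = 10.)
Laplacian eigenvalues (increasing order): [0.0, 0.2679, 1.0, 2.0, 3.0, 3.7321]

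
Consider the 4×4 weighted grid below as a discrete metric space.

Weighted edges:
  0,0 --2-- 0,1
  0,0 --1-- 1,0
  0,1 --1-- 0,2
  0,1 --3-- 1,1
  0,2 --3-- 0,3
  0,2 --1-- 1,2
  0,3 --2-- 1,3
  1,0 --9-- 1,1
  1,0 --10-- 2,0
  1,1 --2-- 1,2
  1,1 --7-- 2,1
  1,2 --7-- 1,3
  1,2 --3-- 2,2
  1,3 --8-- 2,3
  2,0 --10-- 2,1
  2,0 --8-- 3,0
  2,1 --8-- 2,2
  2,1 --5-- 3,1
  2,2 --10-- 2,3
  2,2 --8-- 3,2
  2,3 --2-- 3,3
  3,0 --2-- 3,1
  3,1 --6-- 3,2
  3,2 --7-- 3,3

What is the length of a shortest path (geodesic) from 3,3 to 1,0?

Shortest path: 3,3 → 2,3 → 1,3 → 0,3 → 0,2 → 0,1 → 0,0 → 1,0, total weight = 19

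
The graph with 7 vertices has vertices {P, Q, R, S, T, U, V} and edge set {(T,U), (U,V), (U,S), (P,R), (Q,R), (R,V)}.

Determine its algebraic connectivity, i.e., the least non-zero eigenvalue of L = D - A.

Degrees: deg(P) = 1, deg(Q) = 1, deg(R) = 3, deg(S) = 1, deg(T) = 1, deg(U) = 3, deg(V) = 2.
L = D − A with rows/columns ordered (P, Q, R, S, T, U, V):
  [ 1,  0, -1,  0,  0,  0,  0]
  [ 0,  1, -1,  0,  0,  0,  0]
  [-1, -1,  3,  0,  0,  0, -1]
  [ 0,  0,  0,  1,  0, -1,  0]
  [ 0,  0,  0,  0,  1, -1,  0]
  [ 0,  0,  0, -1, -1,  3, -1]
  [ 0,  0, -1,  0,  0, -1,  2]
Characteristic polynomial: det(λI − L) = λ(λ² − 4λ + 1)(λ − 1)²(λ² − 6λ + 7).
Roots: λ = 0; (λ² − 4λ + 1) = 0 ⇒ λ = 2 ± √3 ≈ 0.2679, 3.7321; (λ − 1) = 0 ⇒ λ = 1 (multiplicity 2); (λ² − 6λ + 7) = 0 ⇒ λ = 3 ± √2 ≈ 1.5858, 4.4142.
(Check: the roots sum (with multiplicity) to 12, matching trace L = Σdeg = 2·6 = 12.)
Laplacian eigenvalues: [0.0, 0.2679, 1.0, 1.0, 1.5858, 3.7321, 4.4142]. Algebraic connectivity (smallest non-zero eigenvalue) = 0.2679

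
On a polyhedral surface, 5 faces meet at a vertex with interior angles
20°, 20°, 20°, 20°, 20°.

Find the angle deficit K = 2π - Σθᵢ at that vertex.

Sum of angles = 100°. K = 360° - 100° = 260°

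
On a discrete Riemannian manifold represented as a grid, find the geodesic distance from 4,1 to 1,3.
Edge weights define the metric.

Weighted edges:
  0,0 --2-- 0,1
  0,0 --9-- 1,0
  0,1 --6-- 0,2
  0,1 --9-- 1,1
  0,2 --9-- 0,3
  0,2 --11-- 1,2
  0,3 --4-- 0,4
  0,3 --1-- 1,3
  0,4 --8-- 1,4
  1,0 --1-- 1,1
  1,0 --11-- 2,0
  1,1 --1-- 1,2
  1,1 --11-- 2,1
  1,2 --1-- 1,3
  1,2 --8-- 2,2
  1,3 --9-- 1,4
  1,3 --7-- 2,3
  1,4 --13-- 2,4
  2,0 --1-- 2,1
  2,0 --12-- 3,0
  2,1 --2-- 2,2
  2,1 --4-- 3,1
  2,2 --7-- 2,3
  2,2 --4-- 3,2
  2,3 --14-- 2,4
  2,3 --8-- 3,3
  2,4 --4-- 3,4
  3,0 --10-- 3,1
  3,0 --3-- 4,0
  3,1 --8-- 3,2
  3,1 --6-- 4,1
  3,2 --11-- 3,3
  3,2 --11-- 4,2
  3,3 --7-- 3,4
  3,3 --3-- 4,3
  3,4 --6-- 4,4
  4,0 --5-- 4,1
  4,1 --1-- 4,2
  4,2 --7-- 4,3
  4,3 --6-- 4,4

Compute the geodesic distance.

Shortest path: 4,1 → 3,1 → 2,1 → 2,2 → 1,2 → 1,3, total weight = 21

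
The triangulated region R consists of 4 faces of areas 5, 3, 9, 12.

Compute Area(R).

5 + 3 + 9 + 12 = 29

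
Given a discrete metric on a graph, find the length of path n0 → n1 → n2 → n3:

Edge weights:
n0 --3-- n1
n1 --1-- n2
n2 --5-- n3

Arc length = 3 + 1 + 5 = 9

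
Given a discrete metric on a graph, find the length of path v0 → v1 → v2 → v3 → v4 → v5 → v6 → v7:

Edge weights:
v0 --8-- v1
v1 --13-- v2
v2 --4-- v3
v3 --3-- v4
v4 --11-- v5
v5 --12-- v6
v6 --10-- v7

Arc length = 8 + 13 + 4 + 3 + 11 + 12 + 10 = 61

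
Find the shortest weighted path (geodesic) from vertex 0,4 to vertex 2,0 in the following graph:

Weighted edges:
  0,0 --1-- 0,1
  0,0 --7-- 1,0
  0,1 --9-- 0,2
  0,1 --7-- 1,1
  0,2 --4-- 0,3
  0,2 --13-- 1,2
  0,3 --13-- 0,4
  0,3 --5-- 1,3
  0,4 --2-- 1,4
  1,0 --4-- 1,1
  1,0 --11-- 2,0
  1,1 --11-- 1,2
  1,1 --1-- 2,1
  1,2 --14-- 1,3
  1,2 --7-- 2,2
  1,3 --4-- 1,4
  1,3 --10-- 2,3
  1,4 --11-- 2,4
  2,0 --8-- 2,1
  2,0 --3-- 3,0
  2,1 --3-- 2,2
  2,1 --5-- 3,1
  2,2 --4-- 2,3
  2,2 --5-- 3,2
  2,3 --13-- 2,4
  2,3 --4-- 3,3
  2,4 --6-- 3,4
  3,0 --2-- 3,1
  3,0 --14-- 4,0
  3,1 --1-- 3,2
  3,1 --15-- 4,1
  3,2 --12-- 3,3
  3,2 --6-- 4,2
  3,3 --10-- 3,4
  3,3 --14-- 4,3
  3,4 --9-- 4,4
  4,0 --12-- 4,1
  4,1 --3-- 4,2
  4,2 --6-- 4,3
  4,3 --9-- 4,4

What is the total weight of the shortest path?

Shortest path: 0,4 → 1,4 → 1,3 → 2,3 → 2,2 → 2,1 → 2,0, total weight = 31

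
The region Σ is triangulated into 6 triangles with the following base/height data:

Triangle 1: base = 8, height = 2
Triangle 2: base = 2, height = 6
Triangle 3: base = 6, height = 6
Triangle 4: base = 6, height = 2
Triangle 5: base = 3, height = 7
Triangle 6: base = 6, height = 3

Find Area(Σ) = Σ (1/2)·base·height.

(1/2)×8×2 + (1/2)×2×6 + (1/2)×6×6 + (1/2)×6×2 + (1/2)×3×7 + (1/2)×6×3 = 57.5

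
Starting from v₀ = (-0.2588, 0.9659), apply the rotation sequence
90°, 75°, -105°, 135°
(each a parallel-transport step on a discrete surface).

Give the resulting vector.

Total rotation: 90° + 75° + (-105°) + 135° = 195° ≡ -165° (mod 360°). Final vector: (0.5000, -0.8660)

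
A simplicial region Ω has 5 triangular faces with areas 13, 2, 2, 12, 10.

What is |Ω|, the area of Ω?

13 + 2 + 2 + 12 + 10 = 39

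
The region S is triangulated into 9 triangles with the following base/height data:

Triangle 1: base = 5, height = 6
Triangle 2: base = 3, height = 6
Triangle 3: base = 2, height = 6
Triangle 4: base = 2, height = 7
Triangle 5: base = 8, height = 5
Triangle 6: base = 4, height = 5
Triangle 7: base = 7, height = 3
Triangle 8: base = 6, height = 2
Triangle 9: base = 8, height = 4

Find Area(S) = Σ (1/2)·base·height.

(1/2)×5×6 + (1/2)×3×6 + (1/2)×2×6 + (1/2)×2×7 + (1/2)×8×5 + (1/2)×4×5 + (1/2)×7×3 + (1/2)×6×2 + (1/2)×8×4 = 99.5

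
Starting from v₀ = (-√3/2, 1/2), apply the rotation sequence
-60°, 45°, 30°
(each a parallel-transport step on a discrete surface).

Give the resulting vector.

Total rotation: (-60°) + 45° + 30° = 15°. Final vector: (-0.9659, 0.2588)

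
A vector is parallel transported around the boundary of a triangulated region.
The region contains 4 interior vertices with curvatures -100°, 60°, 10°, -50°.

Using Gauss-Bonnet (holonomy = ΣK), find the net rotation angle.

Holonomy = total enclosed curvature = (-100°) + 60° + 10° + (-50°) = -80°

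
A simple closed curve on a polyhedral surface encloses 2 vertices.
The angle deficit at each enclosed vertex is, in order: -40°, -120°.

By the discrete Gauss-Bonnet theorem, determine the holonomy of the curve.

Holonomy = total enclosed curvature = (-40°) + (-120°) = -160°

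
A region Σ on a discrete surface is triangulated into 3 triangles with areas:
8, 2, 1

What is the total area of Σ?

8 + 2 + 1 = 11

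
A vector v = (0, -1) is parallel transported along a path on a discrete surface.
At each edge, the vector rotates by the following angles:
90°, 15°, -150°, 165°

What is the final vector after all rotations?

Total rotation: 90° + 15° + (-150°) + 165° = 120°. Final vector: (0.8660, 0.5000)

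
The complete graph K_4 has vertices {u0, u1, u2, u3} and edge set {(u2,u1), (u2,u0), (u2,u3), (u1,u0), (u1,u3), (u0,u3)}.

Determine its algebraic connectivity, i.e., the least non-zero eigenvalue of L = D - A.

For the complete graph K_n, L = nI − J (J = all-ones matrix). J has eigenvalues n (once, eigenvector 𝟙) and 0 (multiplicity n−1), so L has eigenvalues 0 (once) and n (multiplicity n−1). Here n = 4: eigenvalue 0 once and 4 with multiplicity 3.
Laplacian eigenvalues: [0.0, 4.0, 4.0, 4.0]. Algebraic connectivity (smallest non-zero eigenvalue) = 4.0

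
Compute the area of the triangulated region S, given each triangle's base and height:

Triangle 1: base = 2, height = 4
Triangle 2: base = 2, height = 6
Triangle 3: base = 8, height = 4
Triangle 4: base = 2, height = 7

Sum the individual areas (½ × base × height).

(1/2)×2×4 + (1/2)×2×6 + (1/2)×8×4 + (1/2)×2×7 = 33.0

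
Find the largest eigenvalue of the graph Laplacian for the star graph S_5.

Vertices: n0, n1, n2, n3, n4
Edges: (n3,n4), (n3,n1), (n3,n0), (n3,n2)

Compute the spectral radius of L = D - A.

The star S_5 is the complete bipartite graph K_{1,4} (one hub of degree 4, 4 leaves of degree 1). The Laplacian spectrum of K_{p,q} is 0, p (multiplicity q−1), q (multiplicity p−1), p+q. With p = 1, q = 4: 0 once, 1 with multiplicity 3, and 5 once. (Check: trace L = sum of degrees = 8 = 3·1 + 5.)
Laplacian eigenvalues: [0.0, 1.0, 1.0, 1.0, 5.0]. Largest eigenvalue (spectral radius) = 5.0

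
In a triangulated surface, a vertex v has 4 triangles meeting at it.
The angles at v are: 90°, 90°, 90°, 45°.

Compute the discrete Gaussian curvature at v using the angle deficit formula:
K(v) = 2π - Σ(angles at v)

Sum of angles = 315°. K = 360° - 315° = 45° = π/4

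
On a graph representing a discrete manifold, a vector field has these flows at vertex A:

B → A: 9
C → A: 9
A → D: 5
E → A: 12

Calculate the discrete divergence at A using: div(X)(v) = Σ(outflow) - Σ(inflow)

Divergence = sum of outgoing flows = (-9) + (-9) + 5 + (-12) = -25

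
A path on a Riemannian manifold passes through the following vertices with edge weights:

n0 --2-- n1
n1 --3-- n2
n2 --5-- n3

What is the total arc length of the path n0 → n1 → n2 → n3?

Arc length = 2 + 3 + 5 = 10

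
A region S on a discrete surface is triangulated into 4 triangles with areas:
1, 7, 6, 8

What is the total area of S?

1 + 7 + 6 + 8 = 22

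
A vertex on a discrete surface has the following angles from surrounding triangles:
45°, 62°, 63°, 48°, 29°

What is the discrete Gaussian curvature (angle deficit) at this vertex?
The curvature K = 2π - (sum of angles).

Sum of angles = 247°. K = 360° - 247° = 113° = 113π/180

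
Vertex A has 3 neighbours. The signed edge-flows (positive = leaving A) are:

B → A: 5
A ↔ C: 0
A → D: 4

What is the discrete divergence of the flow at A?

Divergence = sum of outgoing flows = (-5) + 0 + 4 = -1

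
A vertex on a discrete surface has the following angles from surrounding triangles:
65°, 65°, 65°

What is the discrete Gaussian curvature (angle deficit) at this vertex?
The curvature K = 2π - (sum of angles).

Sum of angles = 195°. K = 360° - 195° = 165° = 11π/12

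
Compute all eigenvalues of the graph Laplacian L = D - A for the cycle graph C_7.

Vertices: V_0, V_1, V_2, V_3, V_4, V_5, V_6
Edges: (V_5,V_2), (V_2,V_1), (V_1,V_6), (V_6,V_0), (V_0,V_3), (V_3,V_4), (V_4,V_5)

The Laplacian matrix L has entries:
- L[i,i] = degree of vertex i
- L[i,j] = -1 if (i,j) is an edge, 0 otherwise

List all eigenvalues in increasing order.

The cycle graph C_n has Laplacian eigenvalues λ_k = 2 − 2cos(2πk/n), k = 0, 1, …, n−1. Here n = 7:
k=0: 2 − 2cos(0) = 0.0; k=1: 2 − 2cos(2π/7) = 0.753; k=2: 2 − 2cos(4π/7) = 2.445; k=3: 2 − 2cos(6π/7) = 3.8019; k=4: 2 − 2cos(8π/7) = 3.8019; k=5: 2 − 2cos(10π/7) = 2.445; k=6: 2 − 2cos(12π/7) = 0.753.
Laplacian eigenvalues (increasing order): [0.0, 0.753, 0.753, 2.445, 2.445, 3.8019, 3.8019]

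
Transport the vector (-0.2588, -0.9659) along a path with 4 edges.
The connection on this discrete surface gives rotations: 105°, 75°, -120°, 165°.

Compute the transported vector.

Total rotation: 105° + 75° + (-120°) + 165° = 225° ≡ -135° (mod 360°). Final vector: (-0.5000, 0.8660)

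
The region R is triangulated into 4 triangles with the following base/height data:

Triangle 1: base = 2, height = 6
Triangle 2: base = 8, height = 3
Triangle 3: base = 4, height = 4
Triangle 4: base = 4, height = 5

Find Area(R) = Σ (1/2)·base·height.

(1/2)×2×6 + (1/2)×8×3 + (1/2)×4×4 + (1/2)×4×5 = 36.0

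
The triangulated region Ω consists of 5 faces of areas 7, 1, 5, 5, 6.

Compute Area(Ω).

7 + 1 + 5 + 5 + 6 = 24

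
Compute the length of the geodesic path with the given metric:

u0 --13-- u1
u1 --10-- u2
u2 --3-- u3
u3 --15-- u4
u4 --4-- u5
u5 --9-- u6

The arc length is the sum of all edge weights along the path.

Arc length = 13 + 10 + 3 + 15 + 4 + 9 = 54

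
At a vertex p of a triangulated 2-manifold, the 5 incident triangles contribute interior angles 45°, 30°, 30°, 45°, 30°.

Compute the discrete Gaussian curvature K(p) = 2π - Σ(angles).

Sum of angles = 180°. K = 360° - 180° = 180° = π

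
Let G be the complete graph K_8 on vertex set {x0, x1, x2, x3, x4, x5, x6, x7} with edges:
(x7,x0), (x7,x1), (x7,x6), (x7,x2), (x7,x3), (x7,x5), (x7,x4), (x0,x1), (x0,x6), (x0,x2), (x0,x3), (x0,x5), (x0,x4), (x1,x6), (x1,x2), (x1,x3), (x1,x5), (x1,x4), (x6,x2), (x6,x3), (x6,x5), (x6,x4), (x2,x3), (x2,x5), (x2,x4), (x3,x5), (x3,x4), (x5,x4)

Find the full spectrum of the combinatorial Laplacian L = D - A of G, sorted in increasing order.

For the complete graph K_n, L = nI − J (J = all-ones matrix). J has eigenvalues n (once, eigenvector 𝟙) and 0 (multiplicity n−1), so L has eigenvalues 0 (once) and n (multiplicity n−1). Here n = 8: eigenvalue 0 once and 8 with multiplicity 7.
Laplacian eigenvalues (increasing order): [0.0, 8.0, 8.0, 8.0, 8.0, 8.0, 8.0, 8.0]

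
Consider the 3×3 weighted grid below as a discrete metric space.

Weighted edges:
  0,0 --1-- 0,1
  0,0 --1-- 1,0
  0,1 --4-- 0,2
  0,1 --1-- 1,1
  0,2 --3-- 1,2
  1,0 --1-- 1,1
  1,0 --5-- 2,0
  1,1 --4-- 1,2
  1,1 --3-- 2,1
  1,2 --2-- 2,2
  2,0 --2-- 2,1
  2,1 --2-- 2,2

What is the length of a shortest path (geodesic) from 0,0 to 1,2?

Shortest path: 0,0 → 0,1 → 1,1 → 1,2, total weight = 6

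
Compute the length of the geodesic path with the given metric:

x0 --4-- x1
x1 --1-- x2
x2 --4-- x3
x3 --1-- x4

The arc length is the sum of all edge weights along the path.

Arc length = 4 + 1 + 4 + 1 = 10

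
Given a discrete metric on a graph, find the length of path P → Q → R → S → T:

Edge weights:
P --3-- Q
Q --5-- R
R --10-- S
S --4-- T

Arc length = 3 + 5 + 10 + 4 = 22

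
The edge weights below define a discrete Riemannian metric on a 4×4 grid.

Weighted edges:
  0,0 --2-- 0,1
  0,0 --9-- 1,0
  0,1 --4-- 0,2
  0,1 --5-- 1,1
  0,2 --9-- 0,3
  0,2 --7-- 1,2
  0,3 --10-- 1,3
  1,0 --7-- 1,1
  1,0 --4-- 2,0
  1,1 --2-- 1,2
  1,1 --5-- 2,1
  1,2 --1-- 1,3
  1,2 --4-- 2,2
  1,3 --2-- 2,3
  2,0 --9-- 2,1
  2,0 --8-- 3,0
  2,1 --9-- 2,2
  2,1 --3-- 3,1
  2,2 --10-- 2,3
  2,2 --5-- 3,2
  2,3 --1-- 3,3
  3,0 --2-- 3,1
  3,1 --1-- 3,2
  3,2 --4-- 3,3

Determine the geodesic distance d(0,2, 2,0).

Shortest path: 0,2 → 0,1 → 0,0 → 1,0 → 2,0, total weight = 19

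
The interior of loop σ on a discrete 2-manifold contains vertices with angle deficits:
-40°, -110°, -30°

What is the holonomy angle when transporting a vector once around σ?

Holonomy = total enclosed curvature = (-40°) + (-110°) + (-30°) = -180°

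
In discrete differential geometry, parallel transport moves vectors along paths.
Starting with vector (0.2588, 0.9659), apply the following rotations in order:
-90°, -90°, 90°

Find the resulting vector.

Total rotation: (-90°) + (-90°) + 90° = -90°. Final vector: (0.9659, -0.2588)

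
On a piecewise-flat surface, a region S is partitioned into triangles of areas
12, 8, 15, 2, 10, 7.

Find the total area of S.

12 + 8 + 15 + 2 + 10 + 7 = 54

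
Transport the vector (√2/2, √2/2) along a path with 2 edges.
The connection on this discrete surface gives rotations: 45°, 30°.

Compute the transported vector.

Total rotation: 45° + 30° = 75°. Final vector: (-0.5000, 0.8660)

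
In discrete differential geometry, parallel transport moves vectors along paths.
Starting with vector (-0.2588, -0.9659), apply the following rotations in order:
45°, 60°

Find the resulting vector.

Total rotation: 45° + 60° = 105°. Final vector: (1, 0)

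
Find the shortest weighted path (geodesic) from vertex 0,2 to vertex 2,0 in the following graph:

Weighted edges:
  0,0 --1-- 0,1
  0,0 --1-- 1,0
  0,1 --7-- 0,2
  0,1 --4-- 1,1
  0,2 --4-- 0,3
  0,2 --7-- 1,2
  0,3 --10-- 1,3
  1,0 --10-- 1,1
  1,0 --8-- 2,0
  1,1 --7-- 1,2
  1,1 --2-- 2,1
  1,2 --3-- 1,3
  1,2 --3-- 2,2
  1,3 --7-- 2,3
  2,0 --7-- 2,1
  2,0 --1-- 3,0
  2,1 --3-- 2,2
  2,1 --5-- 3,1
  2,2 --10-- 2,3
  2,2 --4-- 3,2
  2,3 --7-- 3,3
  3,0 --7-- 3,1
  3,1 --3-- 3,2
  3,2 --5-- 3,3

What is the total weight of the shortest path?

Shortest path: 0,2 → 0,1 → 0,0 → 1,0 → 2,0, total weight = 17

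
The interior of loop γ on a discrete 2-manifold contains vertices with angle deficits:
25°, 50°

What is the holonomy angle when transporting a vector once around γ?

Holonomy = total enclosed curvature = 25° + 50° = 75°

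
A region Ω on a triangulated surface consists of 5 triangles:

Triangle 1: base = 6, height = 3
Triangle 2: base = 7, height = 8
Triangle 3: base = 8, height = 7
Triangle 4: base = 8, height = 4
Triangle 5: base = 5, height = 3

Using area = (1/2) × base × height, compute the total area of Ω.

(1/2)×6×3 + (1/2)×7×8 + (1/2)×8×7 + (1/2)×8×4 + (1/2)×5×3 = 88.5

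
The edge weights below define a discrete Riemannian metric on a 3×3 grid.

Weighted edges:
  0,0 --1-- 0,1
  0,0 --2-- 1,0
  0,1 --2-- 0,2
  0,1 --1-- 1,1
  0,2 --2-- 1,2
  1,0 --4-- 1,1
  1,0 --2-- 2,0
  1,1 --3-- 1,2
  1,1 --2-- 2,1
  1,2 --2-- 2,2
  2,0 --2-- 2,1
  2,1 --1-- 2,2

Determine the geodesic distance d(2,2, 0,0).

Shortest path: 2,2 → 2,1 → 1,1 → 0,1 → 0,0, total weight = 5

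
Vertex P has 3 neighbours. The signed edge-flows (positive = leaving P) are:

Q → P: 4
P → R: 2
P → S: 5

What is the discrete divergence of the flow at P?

Divergence = sum of outgoing flows = (-4) + 2 + 5 = 3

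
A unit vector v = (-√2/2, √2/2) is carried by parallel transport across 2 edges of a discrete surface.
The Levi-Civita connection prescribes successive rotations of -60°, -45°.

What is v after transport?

Total rotation: (-60°) + (-45°) = -105°. Final vector: (0.8660, 0.5000)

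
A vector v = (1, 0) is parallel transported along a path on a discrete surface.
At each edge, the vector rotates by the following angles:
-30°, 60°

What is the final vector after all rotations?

Total rotation: (-30°) + 60° = 30°. Final vector: (0.8660, 0.5000)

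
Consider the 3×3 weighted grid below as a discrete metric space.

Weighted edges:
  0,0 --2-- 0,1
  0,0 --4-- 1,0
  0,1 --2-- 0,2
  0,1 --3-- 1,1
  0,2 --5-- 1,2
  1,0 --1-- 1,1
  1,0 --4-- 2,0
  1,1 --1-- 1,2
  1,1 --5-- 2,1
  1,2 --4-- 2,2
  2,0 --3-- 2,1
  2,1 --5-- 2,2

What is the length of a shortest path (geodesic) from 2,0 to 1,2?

Shortest path: 2,0 → 1,0 → 1,1 → 1,2, total weight = 6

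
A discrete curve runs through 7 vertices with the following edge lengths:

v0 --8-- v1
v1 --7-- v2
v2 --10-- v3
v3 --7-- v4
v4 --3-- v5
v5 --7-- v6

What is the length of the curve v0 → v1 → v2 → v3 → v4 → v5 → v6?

Arc length = 8 + 7 + 10 + 7 + 3 + 7 = 42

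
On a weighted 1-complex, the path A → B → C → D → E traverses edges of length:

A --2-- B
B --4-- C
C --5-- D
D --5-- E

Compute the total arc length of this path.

Arc length = 2 + 4 + 5 + 5 = 16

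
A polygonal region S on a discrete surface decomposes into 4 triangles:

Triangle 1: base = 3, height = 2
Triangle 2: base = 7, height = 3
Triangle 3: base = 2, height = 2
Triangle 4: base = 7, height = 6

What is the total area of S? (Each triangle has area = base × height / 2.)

(1/2)×3×2 + (1/2)×7×3 + (1/2)×2×2 + (1/2)×7×6 = 36.5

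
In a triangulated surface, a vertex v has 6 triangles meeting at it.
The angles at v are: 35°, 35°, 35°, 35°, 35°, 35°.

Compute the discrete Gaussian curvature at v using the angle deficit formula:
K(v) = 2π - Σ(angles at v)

Sum of angles = 210°. K = 360° - 210° = 150°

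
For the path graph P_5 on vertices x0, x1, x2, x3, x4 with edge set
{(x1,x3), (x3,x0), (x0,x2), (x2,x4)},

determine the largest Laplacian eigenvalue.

The path graph P_n has Laplacian eigenvalues λ_k = 2 − 2cos(kπ/n), k = 0, 1, …, n−1. Here n = 5:
k=0: 2 − 2cos(0) = 0.0; k=1: 2 − 2cos(π/5) = 0.382; k=2: 2 − 2cos(2π/5) = 1.382; k=3: 2 − 2cos(3π/5) = 2.618; k=4: 2 − 2cos(4π/5) = 3.618.
Laplacian eigenvalues: [0.0, 0.382, 1.382, 2.618, 3.618]. Largest eigenvalue (spectral radius) = 3.618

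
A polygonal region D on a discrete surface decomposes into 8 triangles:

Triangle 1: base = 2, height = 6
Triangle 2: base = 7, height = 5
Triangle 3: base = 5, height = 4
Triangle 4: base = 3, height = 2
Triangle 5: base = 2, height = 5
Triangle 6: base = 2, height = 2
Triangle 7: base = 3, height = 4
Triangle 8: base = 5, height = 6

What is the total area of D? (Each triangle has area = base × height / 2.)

(1/2)×2×6 + (1/2)×7×5 + (1/2)×5×4 + (1/2)×3×2 + (1/2)×2×5 + (1/2)×2×2 + (1/2)×3×4 + (1/2)×5×6 = 64.5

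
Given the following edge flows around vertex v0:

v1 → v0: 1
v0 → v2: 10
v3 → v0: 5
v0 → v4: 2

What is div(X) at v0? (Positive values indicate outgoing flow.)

Divergence = sum of outgoing flows = (-1) + 10 + (-5) + 2 = 6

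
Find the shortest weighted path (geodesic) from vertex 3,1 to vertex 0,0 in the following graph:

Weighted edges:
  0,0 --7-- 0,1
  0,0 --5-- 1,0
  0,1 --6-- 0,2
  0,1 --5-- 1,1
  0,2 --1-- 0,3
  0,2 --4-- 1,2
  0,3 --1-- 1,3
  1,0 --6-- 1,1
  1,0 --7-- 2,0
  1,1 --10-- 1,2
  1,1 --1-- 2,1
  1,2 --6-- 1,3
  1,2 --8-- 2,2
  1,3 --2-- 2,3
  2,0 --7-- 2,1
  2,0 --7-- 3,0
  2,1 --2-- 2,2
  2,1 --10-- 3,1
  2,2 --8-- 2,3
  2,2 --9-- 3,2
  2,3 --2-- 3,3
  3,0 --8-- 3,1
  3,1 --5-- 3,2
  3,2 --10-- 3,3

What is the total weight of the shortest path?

Shortest path: 3,1 → 2,1 → 1,1 → 1,0 → 0,0, total weight = 22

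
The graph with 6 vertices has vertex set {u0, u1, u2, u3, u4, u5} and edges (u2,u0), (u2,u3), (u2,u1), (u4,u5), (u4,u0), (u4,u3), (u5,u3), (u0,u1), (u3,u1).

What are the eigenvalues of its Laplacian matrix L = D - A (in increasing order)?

Degrees: deg(u0) = 3, deg(u1) = 3, deg(u2) = 3, deg(u3) = 4, deg(u4) = 3, deg(u5) = 2.
L = D − A with rows/columns ordered (u0, u1, u2, u3, u4, u5):
  [ 3, -1, -1,  0, -1,  0]
  [-1,  3, -1, -1,  0,  0]
  [-1, -1,  3, -1,  0,  0]
  [ 0, -1, -1,  4, -1, -1]
  [-1,  0,  0, -1,  3, -1]
  [ 0,  0,  0, -1, -1,  2]
Characteristic polynomial: det(λI − L) = λ(λ² − 7λ + 8)(λ − 3)(λ − 4)².
Roots: λ = 0; (λ² − 7λ + 8) = 0 ⇒ λ = (7 ± √17)/2 ≈ 1.4384, 5.5616; (λ − 3) = 0 ⇒ λ = 3; (λ − 4) = 0 ⇒ λ = 4 (multiplicity 2).
(Check: the roots sum (with multiplicity) to 18, matching trace L = Σdeg = 2·9 = 18.)
Laplacian eigenvalues (increasing order): [0.0, 1.4384, 3.0, 4.0, 4.0, 5.5616]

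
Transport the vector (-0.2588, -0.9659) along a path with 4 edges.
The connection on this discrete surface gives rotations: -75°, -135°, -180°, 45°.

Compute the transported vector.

Total rotation: (-75°) + (-135°) + (-180°) + 45° = -345° ≡ 15° (mod 360°). Final vector: (0, -1)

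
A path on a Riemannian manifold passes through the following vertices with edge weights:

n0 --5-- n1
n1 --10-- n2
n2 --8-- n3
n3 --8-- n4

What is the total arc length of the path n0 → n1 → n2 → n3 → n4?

Arc length = 5 + 10 + 8 + 8 = 31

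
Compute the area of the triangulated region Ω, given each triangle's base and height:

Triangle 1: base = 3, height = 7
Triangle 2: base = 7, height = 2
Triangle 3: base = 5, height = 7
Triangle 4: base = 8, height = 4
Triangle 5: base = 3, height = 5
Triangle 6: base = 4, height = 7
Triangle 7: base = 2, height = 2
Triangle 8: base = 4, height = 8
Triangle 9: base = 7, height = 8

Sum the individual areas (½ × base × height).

(1/2)×3×7 + (1/2)×7×2 + (1/2)×5×7 + (1/2)×8×4 + (1/2)×3×5 + (1/2)×4×7 + (1/2)×2×2 + (1/2)×4×8 + (1/2)×7×8 = 118.5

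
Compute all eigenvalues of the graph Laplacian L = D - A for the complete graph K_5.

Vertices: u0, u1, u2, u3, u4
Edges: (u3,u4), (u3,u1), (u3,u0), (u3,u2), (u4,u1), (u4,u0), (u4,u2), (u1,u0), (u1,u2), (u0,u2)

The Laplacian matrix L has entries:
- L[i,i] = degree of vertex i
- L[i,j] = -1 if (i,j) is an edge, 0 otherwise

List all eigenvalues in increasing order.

For the complete graph K_n, L = nI − J (J = all-ones matrix). J has eigenvalues n (once, eigenvector 𝟙) and 0 (multiplicity n−1), so L has eigenvalues 0 (once) and n (multiplicity n−1). Here n = 5: eigenvalue 0 once and 5 with multiplicity 4.
Laplacian eigenvalues (increasing order): [0.0, 5.0, 5.0, 5.0, 5.0]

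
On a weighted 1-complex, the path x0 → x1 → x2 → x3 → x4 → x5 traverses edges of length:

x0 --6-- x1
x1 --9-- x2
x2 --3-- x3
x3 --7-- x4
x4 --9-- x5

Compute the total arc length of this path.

Arc length = 6 + 9 + 3 + 7 + 9 = 34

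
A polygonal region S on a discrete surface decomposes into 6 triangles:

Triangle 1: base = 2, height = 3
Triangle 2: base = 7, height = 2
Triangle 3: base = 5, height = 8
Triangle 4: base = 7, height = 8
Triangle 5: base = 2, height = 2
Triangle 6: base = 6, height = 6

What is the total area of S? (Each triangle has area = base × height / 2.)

(1/2)×2×3 + (1/2)×7×2 + (1/2)×5×8 + (1/2)×7×8 + (1/2)×2×2 + (1/2)×6×6 = 78.0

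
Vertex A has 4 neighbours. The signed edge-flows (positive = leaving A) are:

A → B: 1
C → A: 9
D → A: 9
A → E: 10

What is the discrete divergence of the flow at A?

Divergence = sum of outgoing flows = 1 + (-9) + (-9) + 10 = -7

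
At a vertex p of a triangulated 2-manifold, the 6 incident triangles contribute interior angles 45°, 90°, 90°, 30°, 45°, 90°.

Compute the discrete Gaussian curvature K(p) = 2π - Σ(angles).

Sum of angles = 390°. K = 360° - 390° = -30° = -π/6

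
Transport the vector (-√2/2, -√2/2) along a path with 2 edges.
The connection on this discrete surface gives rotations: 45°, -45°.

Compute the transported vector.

Total rotation: 45° + (-45°) = 0°. Final vector: (-0.7071, -0.7071)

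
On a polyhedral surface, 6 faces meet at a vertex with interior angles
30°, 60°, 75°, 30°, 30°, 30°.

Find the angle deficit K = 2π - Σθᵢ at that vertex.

Sum of angles = 255°. K = 360° - 255° = 105° = 7π/12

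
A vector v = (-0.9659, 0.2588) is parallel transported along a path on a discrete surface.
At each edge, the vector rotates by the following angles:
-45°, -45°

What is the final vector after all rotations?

Total rotation: (-45°) + (-45°) = -90°. Final vector: (0.2588, 0.9659)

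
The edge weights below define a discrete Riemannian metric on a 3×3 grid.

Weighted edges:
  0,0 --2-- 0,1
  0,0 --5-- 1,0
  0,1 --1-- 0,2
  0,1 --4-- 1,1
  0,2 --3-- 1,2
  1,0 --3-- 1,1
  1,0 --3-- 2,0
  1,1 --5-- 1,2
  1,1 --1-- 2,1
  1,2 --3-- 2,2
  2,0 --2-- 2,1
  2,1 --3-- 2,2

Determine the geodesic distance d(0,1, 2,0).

Shortest path: 0,1 → 1,1 → 2,1 → 2,0, total weight = 7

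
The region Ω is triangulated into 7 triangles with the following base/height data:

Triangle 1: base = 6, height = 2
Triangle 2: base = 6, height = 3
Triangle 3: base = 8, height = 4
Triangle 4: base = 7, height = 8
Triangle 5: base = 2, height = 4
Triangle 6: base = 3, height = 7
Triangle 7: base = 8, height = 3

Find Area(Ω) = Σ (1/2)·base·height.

(1/2)×6×2 + (1/2)×6×3 + (1/2)×8×4 + (1/2)×7×8 + (1/2)×2×4 + (1/2)×3×7 + (1/2)×8×3 = 85.5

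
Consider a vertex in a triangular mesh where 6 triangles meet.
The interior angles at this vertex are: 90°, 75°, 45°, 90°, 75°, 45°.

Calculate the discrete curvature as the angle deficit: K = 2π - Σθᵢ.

Sum of angles = 420°. K = 360° - 420° = -60° = -π/3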